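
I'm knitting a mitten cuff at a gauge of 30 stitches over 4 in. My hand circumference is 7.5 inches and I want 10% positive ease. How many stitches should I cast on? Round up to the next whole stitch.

Cast on 62 stitches.

Finished = 7.5 × 1.10 = 8.25 in.
30 / 4 = 7.5 sts per inch.
8.25 × 7.5 = 61.88 sts.
→ 62 sts.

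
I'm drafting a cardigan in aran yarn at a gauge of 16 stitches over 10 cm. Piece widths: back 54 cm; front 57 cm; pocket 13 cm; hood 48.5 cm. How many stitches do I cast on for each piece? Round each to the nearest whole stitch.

back 86; front 91; pocket 21; hood 78.

Rate = 16/10 = 1.6 sts per cm.
back: 54 × 1.6 = 86.40 → 86.
front: 57 × 1.6 = 91.20 → 91.
pocket: 13 × 1.6 = 20.80 → 21.
hood: 48.5 × 1.6 = 77.60 → 78.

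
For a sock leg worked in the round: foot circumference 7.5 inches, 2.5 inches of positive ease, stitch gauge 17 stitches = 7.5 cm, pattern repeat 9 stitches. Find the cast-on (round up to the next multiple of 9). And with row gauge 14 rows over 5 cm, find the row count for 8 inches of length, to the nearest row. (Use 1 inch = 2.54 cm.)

Finished = 7.5 + 2.5 = 10 inches.
10 inches × 2.54 = 25.40 cm.
17/7.5 = 2.267 sts per cm; 25.40 × 2.267 = 57.57 sts.
Next multiple of 9 → 63.
8 inches = 20.32 cm; × 2.8 = 56.90 → 57 rows.

Cast on 63 stitches; work 57 rows.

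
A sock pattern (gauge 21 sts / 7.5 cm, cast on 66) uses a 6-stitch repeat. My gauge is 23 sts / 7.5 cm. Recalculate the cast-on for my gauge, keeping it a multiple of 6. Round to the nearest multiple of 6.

66 × 23 / 21 = 72.29.
Nearest multiple of 6: 72.

CO 72 sts.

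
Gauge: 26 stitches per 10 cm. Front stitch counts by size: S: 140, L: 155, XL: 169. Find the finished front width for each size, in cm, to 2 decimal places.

S 53.85 cm; L 59.62 cm; XL 65.00 cm.

26/10 = 2.6 sts per cm.
S: 140 / 2.6 = 53.846 → 53.85 cm.
L: 155 / 2.6 = 59.615 → 59.62 cm.
XL: 169 / 2.6 = 65.000 → 65.00 cm.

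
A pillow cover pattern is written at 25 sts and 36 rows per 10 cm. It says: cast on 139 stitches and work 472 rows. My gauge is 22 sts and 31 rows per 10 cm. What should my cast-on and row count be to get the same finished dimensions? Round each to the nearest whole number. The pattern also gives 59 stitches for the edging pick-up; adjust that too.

Stitches: 139 × 22/25 = 122.32 → 122.
Rows: 472 × 31/36 = 406.44 → 406.
edging pick-up: 59 × 22/25 = 51.92 → 52.

Cast on 122 stitches; work 406 rows; edging pick-up 52 stitches.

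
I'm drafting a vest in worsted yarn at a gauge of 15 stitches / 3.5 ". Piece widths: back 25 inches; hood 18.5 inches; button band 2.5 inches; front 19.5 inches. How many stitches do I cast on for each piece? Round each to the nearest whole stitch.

back 107; hood 79; button band 11; front 84.

Rate = 15/3.5 = 4.286 sts per in.
back: 25 × 4.286 = 107.14 → 107.
hood: 18.5 × 4.286 = 79.29 → 79.
button band: 2.5 × 4.286 = 10.71 → 11.
front: 19.5 × 4.286 = 83.57 → 84.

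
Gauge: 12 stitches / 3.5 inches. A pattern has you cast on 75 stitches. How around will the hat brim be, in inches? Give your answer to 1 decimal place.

21.9 inches.

12 stitches / 3.5 inch = 3.429 stitches per inch.
75 / 3.429 = 21.88 inches.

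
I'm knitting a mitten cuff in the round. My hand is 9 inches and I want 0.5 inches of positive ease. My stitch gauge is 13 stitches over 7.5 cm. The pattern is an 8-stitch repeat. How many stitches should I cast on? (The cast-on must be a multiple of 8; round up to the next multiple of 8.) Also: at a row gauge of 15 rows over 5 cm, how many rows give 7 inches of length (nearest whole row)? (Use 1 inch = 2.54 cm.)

Finished = 9 + 0.5 = 9.5 inches.
9.5 inches × 2.54 = 24.13 cm.
13/7.5 = 1.733 sts per cm; 24.13 × 1.733 = 41.83 sts.
Next multiple of 8 → 48.
7 inches = 17.78 cm; × 3 = 53.34 → 53 rows.

Cast on 48 stitches; work 53 rows.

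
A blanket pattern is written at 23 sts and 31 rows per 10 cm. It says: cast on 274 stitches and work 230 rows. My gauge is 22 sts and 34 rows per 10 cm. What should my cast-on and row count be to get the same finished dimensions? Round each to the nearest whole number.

Cast on 262 stitches; work 252 rows.

Stitches: 274 × 22/23 = 262.09 → 262.
Rows: 230 × 34/31 = 252.26 → 252.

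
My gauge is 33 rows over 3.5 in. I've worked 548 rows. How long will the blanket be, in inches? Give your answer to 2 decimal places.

33 rows / 3.5 inch = 9.429 rows per inch.
548 / 9.429 = 58.121 inches.

58.12 inches.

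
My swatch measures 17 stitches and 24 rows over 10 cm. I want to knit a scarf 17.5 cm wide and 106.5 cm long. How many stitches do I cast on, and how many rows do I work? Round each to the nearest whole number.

Cast on 30 stitches and work 256 rows.

Stitch gauge = 17/10 = 1.7 sts/cm; 17.5 × 1.7 = 29.75 → 30 sts.
Row gauge = 24/10 = 2.4 rows/cm; 106.5 × 2.4 = 255.60 → 256 rows.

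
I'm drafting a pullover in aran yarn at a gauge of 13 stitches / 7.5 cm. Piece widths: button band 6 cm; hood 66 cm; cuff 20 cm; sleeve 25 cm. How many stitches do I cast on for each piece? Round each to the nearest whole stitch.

button band 10; hood 114; cuff 35; sleeve 43.

Rate = 13/7.5 = 1.733 sts per cm.
button band: 6 × 1.733 = 10.40 → 10.
hood: 66 × 1.733 = 114.40 → 114.
cuff: 20 × 1.733 = 34.67 → 35.
sleeve: 25 × 1.733 = 43.33 → 43.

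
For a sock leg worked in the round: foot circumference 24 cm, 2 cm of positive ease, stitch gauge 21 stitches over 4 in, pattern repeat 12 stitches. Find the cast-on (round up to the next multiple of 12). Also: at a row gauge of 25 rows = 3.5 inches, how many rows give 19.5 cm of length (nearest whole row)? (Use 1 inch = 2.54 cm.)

Cast on 60 stitches; work 55 rows.

Finished = 24 + 2 = 26 cm.
26 cm × 1/2.54 = 10.24 inches.
21/4 = 5.25 sts per in; 10.24 × 5.25 = 53.74 sts.
Next multiple of 12 → 60.
19.5 cm = 7.68 inches; × 7.143 = 54.84 → 55 rows.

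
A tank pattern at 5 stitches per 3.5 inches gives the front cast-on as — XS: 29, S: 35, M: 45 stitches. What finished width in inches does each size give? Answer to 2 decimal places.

5/3.5 = 1.429 sts per in.
XS: 29 / 1.429 = 20.300 → 20.30 in.
S: 35 / 1.429 = 24.500 → 24.50 in.
M: 45 / 1.429 = 31.500 → 31.50 in.

XS 20.30 inches; S 24.50 inches; M 31.50 inches.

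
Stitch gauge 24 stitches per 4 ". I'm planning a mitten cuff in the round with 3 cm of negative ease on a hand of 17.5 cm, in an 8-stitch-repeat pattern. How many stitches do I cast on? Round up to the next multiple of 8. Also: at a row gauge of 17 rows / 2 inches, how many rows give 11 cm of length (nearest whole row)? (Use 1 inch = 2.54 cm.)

Cast on 40 stitches; work 37 rows.

Finished = 17.5 − 3 = 14.5 cm.
14.5 cm × 1/2.54 = 5.71 inches.
24/4 = 6 sts per in; 5.71 × 6 = 34.25 sts.
Next multiple of 8 → 40.
11 cm = 4.33 inches; × 8.5 = 36.81 → 37 rows.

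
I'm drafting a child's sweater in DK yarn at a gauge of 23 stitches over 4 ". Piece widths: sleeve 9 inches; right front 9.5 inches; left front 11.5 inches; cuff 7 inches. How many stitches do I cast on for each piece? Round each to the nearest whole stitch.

Rate = 23/4 = 5.75 sts per in.
sleeve: 9 × 5.75 = 51.75 → 52.
right front: 9.5 × 5.75 = 54.62 → 55.
left front: 11.5 × 5.75 = 66.12 → 66.
cuff: 7 × 5.75 = 40.25 → 40.

sleeve 52; right front 55; left front 66; cuff 40.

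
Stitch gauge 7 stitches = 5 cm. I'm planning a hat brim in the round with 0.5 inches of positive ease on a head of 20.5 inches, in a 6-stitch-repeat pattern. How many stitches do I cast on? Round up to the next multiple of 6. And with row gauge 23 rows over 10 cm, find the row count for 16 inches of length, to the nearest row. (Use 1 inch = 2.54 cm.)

Cast on 78 stitches; work 93 rows.

Finished = 20.5 + 0.5 = 21 inches.
21 inches × 2.54 = 53.34 cm.
7/5 = 1.4 sts per cm; 53.34 × 1.4 = 74.68 sts.
Next multiple of 6 → 78.
16 inches = 40.64 cm; × 2.3 = 93.47 → 93 rows.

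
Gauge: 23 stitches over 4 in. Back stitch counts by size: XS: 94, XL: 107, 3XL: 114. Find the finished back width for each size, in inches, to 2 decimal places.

23/4 = 5.75 sts per in.
XS: 94 / 5.75 = 16.348 → 16.35 in.
XL: 107 / 5.75 = 18.609 → 18.61 in.
3XL: 114 / 5.75 = 19.826 → 19.83 in.

XS 16.35 inches; XL 18.61 inches; 3XL 19.83 inches.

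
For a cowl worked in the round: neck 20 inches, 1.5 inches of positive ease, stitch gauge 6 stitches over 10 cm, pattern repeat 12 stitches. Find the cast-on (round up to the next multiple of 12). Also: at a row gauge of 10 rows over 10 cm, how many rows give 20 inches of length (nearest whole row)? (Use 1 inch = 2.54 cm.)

Finished = 20 + 1.5 = 21.5 inches.
21.5 inches × 2.54 = 54.61 cm.
6/10 = 0.6 sts per cm; 54.61 × 0.6 = 32.77 sts.
Next multiple of 12 → 36.
20 inches = 50.80 cm; × 1 = 50.80 → 51 rows.

Cast on 36 stitches; work 51 rows.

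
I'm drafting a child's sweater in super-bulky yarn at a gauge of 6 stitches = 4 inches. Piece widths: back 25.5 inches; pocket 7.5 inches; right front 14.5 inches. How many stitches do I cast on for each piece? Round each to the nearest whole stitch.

Rate = 6/4 = 1.5 sts per in.
back: 25.5 × 1.5 = 38.25 → 38.
pocket: 7.5 × 1.5 = 11.25 → 11.
right front: 14.5 × 1.5 = 21.75 → 22.

back 38; pocket 11; right front 22.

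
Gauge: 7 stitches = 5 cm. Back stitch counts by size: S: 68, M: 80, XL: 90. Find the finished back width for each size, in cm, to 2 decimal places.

7/5 = 1.4 sts per cm.
S: 68 / 1.4 = 48.571 → 48.57 cm.
M: 80 / 1.4 = 57.143 → 57.14 cm.
XL: 90 / 1.4 = 64.286 → 64.29 cm.

S 48.57 cm; M 57.14 cm; XL 64.29 cm.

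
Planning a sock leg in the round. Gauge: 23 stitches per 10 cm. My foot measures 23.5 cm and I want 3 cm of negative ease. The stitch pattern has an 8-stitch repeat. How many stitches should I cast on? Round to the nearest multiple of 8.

48 stitches.

Finished = 23.5 − 3 = 20.5 cm.
23 / 10 = 2.3 sts/cm.
20.5 × 2.3 = 47.15 sts.
Nearest multiple of 8: 48.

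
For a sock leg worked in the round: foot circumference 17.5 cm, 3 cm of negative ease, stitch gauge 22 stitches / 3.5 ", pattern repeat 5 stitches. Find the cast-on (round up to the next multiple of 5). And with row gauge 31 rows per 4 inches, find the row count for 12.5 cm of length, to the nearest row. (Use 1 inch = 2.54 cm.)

Finished = 17.5 − 3 = 14.5 cm.
14.5 cm × 1/2.54 = 5.71 inches.
22/3.5 = 6.286 sts per in; 5.71 × 6.286 = 35.88 sts.
Next multiple of 5 → 40.
12.5 cm = 4.92 inches; × 7.75 = 38.14 → 38 rows.

Cast on 40 stitches; work 38 rows.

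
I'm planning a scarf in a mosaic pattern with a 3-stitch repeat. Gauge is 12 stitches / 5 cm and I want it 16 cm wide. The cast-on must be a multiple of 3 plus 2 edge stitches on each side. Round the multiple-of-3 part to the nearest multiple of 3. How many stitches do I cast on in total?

12 / 5 = 2.4 sts per cm.
16 × 2.4 = 38.40 sts.
Less 4 edge sts → 34.40 for the repeat.
Nearest multiple of 3: 33.
Add back 4 edge sts → 37.

Cast on 37 stitches.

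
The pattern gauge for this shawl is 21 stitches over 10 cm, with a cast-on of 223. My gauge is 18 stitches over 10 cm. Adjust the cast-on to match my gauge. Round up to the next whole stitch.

Scale factor = 18 / 21 = 0.857.
223 × 18 / 21 = 191.14 sts.
→ 192 sts.

Cast on 192 stitches.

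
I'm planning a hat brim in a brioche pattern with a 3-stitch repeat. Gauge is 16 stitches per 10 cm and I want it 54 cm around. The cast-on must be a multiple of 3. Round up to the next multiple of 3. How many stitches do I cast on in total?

16 / 10 = 1.6 sts per cm.
54 × 1.6 = 86.40 sts.
Next multiple of 3: 87.

Cast on 87 stitches.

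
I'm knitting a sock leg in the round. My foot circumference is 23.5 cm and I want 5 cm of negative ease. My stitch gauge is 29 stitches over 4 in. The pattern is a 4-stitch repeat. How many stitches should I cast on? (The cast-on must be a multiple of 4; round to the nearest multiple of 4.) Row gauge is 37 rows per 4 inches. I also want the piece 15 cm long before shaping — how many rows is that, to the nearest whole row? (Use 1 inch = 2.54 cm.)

Finished = 23.5 − 5 = 18.5 cm.
18.5 cm × 1/2.54 = 7.28 inches.
29/4 = 7.25 sts per in; 7.28 × 7.25 = 52.81 sts.
Nearest multiple of 4 → 52.
15 cm = 5.91 inches; × 9.25 = 54.63 → 55 rows.

Cast on 52 stitches; work 55 rows.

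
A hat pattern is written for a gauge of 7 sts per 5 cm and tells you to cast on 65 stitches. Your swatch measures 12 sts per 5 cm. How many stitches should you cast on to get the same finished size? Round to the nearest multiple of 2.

Scale factor = 12 / 7 = 1.714.
65 × 12 / 7 = 111.43 sts.
→ 112 sts.

CO 112 sts.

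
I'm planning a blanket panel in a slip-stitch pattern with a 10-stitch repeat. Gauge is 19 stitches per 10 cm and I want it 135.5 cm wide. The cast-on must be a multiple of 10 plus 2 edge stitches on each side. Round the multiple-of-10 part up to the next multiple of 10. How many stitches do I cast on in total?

Cast on 264 stitches.

19 / 10 = 1.9 sts per cm.
135.5 × 1.9 = 257.45 sts.
Less 4 edge sts → 253.45 for the repeat.
Next multiple of 10: 260.
Add back 4 edge sts → 264.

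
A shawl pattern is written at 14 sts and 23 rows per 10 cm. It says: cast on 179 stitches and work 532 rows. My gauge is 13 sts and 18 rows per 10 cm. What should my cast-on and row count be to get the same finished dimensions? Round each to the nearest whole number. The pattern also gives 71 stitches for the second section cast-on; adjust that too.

Cast on 166 stitches; work 416 rows; second section cast-on 66 stitches.

Stitches: 179 × 13/14 = 166.21 → 166.
Rows: 532 × 18/23 = 416.35 → 416.
second section cast-on: 71 × 13/14 = 65.93 → 66.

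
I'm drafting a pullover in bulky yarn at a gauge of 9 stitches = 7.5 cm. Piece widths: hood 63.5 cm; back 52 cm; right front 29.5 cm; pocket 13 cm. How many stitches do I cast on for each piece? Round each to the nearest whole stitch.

Rate = 9/7.5 = 1.2 sts per cm.
hood: 63.5 × 1.2 = 76.20 → 76.
back: 52 × 1.2 = 62.40 → 62.
right front: 29.5 × 1.2 = 35.40 → 35.
pocket: 13 × 1.2 = 15.60 → 16.

hood 76; back 62; right front 35; pocket 16.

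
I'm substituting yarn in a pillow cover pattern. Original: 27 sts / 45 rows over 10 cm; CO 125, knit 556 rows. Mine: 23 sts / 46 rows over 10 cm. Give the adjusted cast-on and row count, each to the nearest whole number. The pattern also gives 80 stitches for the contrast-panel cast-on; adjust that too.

Stitches: 125 × 23/27 = 106.48 → 106.
Rows: 556 × 46/45 = 568.36 → 568.
contrast-panel cast-on: 80 × 23/27 = 68.15 → 68.

Cast on 106 stitches; work 568 rows; contrast-panel cast-on 68 stitches.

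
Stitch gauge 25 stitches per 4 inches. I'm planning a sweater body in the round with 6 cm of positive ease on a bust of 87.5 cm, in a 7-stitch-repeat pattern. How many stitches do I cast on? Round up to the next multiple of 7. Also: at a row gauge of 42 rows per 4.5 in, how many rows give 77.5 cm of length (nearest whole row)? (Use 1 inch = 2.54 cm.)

Finished = 87.5 + 6 = 93.5 cm.
93.5 cm × 1/2.54 = 36.81 inches.
25/4 = 6.25 sts per in; 36.81 × 6.25 = 230.07 sts.
Next multiple of 7 → 231.
77.5 cm = 30.51 inches; × 9.333 = 284.78 → 285 rows.

Cast on 231 stitches; work 285 rows.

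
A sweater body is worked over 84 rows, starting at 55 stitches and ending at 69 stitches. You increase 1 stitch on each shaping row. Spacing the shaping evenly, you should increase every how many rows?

Stitches to add: |69 − 55| = 14.
Shaping rows needed: 14 / 1 = 14.
84 rows / 14 = every 6 rows.

Increase every 6th row.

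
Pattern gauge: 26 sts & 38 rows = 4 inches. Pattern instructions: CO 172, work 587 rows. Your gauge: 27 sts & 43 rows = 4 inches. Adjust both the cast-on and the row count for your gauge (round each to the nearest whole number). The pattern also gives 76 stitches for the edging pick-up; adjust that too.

Cast on 179 stitches; work 664 rows; edging pick-up 79 stitches.

Stitches: 172 × 27/26 = 178.62 → 179.
Rows: 587 × 43/38 = 664.24 → 664.
edging pick-up: 76 × 27/26 = 78.92 → 79.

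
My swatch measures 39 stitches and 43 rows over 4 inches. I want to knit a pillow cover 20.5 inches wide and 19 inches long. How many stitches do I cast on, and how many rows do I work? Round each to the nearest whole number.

Cast on 200 stitches and work 204 rows.

Stitch gauge = 39/4 = 9.75 sts/in; 20.5 × 9.75 = 199.88 → 200 sts.
Row gauge = 43/4 = 10.75 rows/in; 19 × 10.75 = 204.25 → 204 rows.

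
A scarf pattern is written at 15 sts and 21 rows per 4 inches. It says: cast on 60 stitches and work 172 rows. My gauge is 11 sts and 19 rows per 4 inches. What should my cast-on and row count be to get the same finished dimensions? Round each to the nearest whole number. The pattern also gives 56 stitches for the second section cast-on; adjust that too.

Stitches: 60 × 11/15 = 44.00 → 44.
Rows: 172 × 19/21 = 155.62 → 156.
second section cast-on: 56 × 11/15 = 41.07 → 41.

Cast on 44 stitches; work 156 rows; second section cast-on 41 stitches.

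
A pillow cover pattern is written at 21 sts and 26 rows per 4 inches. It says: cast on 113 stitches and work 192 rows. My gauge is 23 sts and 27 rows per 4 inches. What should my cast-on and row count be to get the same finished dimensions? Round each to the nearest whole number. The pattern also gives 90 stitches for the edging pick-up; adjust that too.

Cast on 124 stitches; work 199 rows; edging pick-up 99 stitches.

Stitches: 113 × 23/21 = 123.76 → 124.
Rows: 192 × 27/26 = 199.38 → 199.
edging pick-up: 90 × 23/21 = 98.57 → 99.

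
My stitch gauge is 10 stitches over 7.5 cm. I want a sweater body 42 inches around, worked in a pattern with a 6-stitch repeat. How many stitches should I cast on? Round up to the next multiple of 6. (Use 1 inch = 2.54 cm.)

42 in = 42 × 2.54 = 106.68 cm.
10 / 7.5 = 1.333 sts/cm.
106.68 × 1.333 = 142.24 sts.
→ 144.

CO 144 sts.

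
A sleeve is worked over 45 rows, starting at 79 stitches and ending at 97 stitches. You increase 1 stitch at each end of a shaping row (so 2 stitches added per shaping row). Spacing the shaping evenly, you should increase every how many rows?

Stitches to add: |97 − 79| = 18.
Shaping rows needed: 18 / 2 = 9.
45 rows / 9 = every 5 rows.

Increase every 5th row.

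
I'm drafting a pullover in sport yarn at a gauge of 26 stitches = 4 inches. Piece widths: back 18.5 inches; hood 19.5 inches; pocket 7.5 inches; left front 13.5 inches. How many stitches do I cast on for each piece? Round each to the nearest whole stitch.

Rate = 26/4 = 6.5 sts per in.
back: 18.5 × 6.5 = 120.25 → 120.
hood: 19.5 × 6.5 = 126.75 → 127.
pocket: 7.5 × 6.5 = 48.75 → 49.
left front: 13.5 × 6.5 = 87.75 → 88.

back 120; hood 127; pocket 49; left front 88.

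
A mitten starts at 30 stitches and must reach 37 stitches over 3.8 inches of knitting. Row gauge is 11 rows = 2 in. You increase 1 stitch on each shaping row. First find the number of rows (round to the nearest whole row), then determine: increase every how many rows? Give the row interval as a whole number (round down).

Increase every 3rd row.

Rows = 3.8 × 5.5 = 20.9 → 21 rows.
Stitches to add: 7 → 7 shaping rows (at 1 st each).
21 / 7 = 3.00 → every 3 rows.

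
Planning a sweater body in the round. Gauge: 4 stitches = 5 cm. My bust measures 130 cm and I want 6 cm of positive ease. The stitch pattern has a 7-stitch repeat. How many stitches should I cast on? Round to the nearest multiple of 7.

112 stitches.

Finished = 130 + 6 = 136 cm.
4 / 5 = 0.8 sts/cm.
136 × 0.8 = 108.80 sts.
Nearest multiple of 7: 112.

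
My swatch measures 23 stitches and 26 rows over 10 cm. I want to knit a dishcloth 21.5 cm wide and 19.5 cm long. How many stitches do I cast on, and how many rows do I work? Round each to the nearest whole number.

Cast on 49 stitches and work 51 rows.

Stitch gauge = 23/10 = 2.3 sts/cm; 21.5 × 2.3 = 49.45 → 49 sts.
Row gauge = 26/10 = 2.6 rows/cm; 19.5 × 2.6 = 50.70 → 51 rows.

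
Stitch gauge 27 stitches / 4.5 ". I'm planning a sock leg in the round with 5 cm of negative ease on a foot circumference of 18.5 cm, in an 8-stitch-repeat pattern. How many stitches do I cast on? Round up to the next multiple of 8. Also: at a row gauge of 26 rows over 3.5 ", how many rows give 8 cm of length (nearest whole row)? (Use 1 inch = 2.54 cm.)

Finished = 18.5 − 5 = 13.5 cm.
13.5 cm × 1/2.54 = 5.31 inches.
27/4.5 = 6 sts per in; 5.31 × 6 = 31.89 sts.
Next multiple of 8 → 32.
8 cm = 3.15 inches; × 7.429 = 23.40 → 23 rows.

Cast on 32 stitches; work 23 rows.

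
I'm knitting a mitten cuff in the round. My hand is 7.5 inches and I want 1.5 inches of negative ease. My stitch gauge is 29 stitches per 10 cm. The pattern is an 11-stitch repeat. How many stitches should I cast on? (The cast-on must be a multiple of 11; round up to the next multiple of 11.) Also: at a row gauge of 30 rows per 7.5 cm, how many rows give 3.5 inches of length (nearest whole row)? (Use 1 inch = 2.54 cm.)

Finished = 7.5 − 1.5 = 6 inches.
6 inches × 2.54 = 15.24 cm.
29/10 = 2.9 sts per cm; 15.24 × 2.9 = 44.20 sts.
Next multiple of 11 → 55.
3.5 inches = 8.89 cm; × 4 = 35.56 → 36 rows.

Cast on 55 stitches; work 36 rows.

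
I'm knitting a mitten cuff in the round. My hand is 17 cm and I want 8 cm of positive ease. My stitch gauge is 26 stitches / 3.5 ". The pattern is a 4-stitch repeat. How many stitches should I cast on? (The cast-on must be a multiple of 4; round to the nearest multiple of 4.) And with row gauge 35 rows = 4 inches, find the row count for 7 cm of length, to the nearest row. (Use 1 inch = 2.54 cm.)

Cast on 72 stitches; work 24 rows.

Finished = 17 + 8 = 25 cm.
25 cm × 1/2.54 = 9.84 inches.
26/3.5 = 7.429 sts per in; 9.84 × 7.429 = 73.12 sts.
Nearest multiple of 4 → 72.
7 cm = 2.76 inches; × 8.75 = 24.11 → 24 rows.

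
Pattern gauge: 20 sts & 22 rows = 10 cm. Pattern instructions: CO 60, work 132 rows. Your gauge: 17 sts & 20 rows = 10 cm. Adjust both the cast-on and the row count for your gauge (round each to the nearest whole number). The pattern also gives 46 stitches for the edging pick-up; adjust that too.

Cast on 51 stitches; work 120 rows; edging pick-up 39 stitches.

Stitches: 60 × 17/20 = 51.00 → 51.
Rows: 132 × 20/22 = 120.00 → 120.
edging pick-up: 46 × 17/20 = 39.10 → 39.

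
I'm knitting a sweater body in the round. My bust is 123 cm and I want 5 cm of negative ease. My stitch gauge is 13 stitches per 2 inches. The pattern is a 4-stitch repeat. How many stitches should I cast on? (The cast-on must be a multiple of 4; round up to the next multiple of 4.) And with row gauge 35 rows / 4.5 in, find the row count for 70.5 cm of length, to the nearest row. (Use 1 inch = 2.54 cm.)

Cast on 304 stitches; work 216 rows.

Finished = 123 − 5 = 118 cm.
118 cm × 1/2.54 = 46.46 inches.
13/2 = 6.5 sts per in; 46.46 × 6.5 = 301.97 sts.
Next multiple of 4 → 304.
70.5 cm = 27.76 inches; × 7.778 = 215.88 → 216 rows.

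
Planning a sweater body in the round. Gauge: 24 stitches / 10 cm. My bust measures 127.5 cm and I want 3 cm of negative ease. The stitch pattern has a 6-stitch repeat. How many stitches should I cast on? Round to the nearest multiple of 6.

Finished = 127.5 − 3 = 124.5 cm.
24 / 10 = 2.4 sts/cm.
124.5 × 2.4 = 298.80 sts.
Nearest multiple of 6: 300.

CO 300 sts.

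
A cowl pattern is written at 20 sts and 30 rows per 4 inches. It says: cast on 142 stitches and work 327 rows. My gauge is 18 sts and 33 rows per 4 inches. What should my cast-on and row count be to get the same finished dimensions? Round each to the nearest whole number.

Stitches: 142 × 18/20 = 127.80 → 128.
Rows: 327 × 33/30 = 359.70 → 360.

Cast on 128 stitches; work 360 rows.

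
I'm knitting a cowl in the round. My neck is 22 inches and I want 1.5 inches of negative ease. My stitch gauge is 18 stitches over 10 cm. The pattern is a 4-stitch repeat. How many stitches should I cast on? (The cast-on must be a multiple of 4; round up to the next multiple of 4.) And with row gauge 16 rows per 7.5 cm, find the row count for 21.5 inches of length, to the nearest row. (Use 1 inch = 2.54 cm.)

Cast on 96 stitches; work 117 rows.

Finished = 22 − 1.5 = 20.5 inches.
20.5 inches × 2.54 = 52.07 cm.
18/10 = 1.8 sts per cm; 52.07 × 1.8 = 93.73 sts.
Next multiple of 4 → 96.
21.5 inches = 54.61 cm; × 2.133 = 116.50 → 117 rows.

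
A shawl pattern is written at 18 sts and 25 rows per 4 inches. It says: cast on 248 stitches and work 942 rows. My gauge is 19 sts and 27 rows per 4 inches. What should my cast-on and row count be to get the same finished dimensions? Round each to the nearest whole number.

Cast on 262 stitches; work 1017 rows.

Stitches: 248 × 19/18 = 261.78 → 262.
Rows: 942 × 27/25 = 1017.36 → 1017.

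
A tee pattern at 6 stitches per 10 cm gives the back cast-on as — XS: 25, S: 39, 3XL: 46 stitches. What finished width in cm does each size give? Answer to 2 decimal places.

XS 41.67 cm; S 65.00 cm; 3XL 76.67 cm.

6/10 = 0.6 sts per cm.
XS: 25 / 0.6 = 41.667 → 41.67 cm.
S: 39 / 0.6 = 65.000 → 65.00 cm.
3XL: 46 / 0.6 = 76.667 → 76.67 cm.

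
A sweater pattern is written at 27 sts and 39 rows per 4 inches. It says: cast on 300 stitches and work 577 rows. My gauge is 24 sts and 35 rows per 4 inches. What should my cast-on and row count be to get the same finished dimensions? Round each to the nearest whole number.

Cast on 267 stitches; work 518 rows.

Stitches: 300 × 24/27 = 266.67 → 267.
Rows: 577 × 35/39 = 517.82 → 518.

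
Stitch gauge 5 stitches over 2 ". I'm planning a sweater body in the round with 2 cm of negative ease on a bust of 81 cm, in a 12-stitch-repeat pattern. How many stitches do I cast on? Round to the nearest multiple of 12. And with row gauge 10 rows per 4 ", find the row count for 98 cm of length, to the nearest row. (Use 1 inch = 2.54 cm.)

Finished = 81 − 2 = 79 cm.
79 cm × 1/2.54 = 31.10 inches.
5/2 = 2.5 sts per in; 31.10 × 2.5 = 77.76 sts.
Nearest multiple of 12 → 72.
98 cm = 38.58 inches; × 2.5 = 96.46 → 96 rows.

Cast on 72 stitches; work 96 rows.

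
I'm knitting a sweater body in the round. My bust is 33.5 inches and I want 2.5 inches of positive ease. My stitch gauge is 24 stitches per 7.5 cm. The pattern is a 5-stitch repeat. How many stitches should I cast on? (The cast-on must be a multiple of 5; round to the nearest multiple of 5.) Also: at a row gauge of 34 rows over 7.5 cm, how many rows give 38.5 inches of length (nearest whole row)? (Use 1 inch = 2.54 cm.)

Finished = 33.5 + 2.5 = 36 inches.
36 inches × 2.54 = 91.44 cm.
24/7.5 = 3.2 sts per cm; 91.44 × 3.2 = 292.61 sts.
Nearest multiple of 5 → 295.
38.5 inches = 97.79 cm; × 4.533 = 443.31 → 443 rows.

Cast on 295 stitches; work 443 rows.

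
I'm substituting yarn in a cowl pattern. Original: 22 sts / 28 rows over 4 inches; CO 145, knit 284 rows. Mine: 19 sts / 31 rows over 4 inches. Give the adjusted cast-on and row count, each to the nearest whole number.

Stitches: 145 × 19/22 = 125.23 → 125.
Rows: 284 × 31/28 = 314.43 → 314.

Cast on 125 stitches; work 314 rows.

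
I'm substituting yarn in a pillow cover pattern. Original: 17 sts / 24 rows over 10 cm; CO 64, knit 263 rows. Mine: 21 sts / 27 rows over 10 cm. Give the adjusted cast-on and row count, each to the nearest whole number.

Cast on 79 stitches; work 296 rows.

Stitches: 64 × 21/17 = 79.06 → 79.
Rows: 263 × 27/24 = 295.88 → 296.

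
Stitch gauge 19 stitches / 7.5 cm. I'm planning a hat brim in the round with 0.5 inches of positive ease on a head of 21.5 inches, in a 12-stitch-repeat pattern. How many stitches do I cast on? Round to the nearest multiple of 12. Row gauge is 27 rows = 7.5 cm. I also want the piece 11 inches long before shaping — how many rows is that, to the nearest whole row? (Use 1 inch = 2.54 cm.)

Finished = 21.5 + 0.5 = 22 inches.
22 inches × 2.54 = 55.88 cm.
19/7.5 = 2.533 sts per cm; 55.88 × 2.533 = 141.56 sts.
Nearest multiple of 12 → 144.
11 inches = 27.94 cm; × 3.6 = 100.58 → 101 rows.

Cast on 144 stitches; work 101 rows.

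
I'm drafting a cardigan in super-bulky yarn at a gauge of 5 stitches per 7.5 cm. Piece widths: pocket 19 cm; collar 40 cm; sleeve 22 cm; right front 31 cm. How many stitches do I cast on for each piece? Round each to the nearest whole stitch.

Rate = 5/7.5 = 0.667 sts per cm.
pocket: 19 × 0.667 = 12.67 → 13.
collar: 40 × 0.667 = 26.67 → 27.
sleeve: 22 × 0.667 = 14.67 → 15.
right front: 31 × 0.667 = 20.67 → 21.

pocket 13; collar 27; sleeve 15; right front 21.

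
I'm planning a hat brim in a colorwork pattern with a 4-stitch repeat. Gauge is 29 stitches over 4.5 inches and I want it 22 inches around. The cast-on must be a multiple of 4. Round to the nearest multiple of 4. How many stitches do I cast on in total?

Cast on 140 stitches.

29 / 4.5 = 6.444 sts per inch.
22 × 6.444 = 141.78 sts.
Nearest multiple of 4: 140.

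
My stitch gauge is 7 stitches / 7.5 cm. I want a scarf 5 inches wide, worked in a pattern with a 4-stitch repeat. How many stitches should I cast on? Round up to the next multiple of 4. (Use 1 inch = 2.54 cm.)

CO 12 sts.

5 in = 5 × 2.54 = 12.70 cm.
7 / 7.5 = 0.933 sts/cm.
12.70 × 0.933 = 11.85 sts.
→ 12.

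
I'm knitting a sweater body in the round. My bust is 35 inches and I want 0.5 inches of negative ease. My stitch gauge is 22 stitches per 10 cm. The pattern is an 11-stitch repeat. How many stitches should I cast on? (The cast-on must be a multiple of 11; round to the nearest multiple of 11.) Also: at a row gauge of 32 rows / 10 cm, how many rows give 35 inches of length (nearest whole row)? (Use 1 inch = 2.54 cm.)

Finished = 35 − 0.5 = 34.5 inches.
34.5 inches × 2.54 = 87.63 cm.
22/10 = 2.2 sts per cm; 87.63 × 2.2 = 192.79 sts.
Nearest multiple of 11 → 198.
35 inches = 88.90 cm; × 3.2 = 284.48 → 284 rows.

Cast on 198 stitches; work 284 rows.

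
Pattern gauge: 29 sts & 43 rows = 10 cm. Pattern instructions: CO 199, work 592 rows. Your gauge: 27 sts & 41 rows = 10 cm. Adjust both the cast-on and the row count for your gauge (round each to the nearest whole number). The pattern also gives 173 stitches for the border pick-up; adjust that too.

Cast on 185 stitches; work 564 rows; border pick-up 161 stitches.

Stitches: 199 × 27/29 = 185.28 → 185.
Rows: 592 × 41/43 = 564.47 → 564.
border pick-up: 173 × 27/29 = 161.07 → 161.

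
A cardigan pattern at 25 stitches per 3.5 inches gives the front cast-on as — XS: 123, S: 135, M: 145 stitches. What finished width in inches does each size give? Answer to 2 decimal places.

25/3.5 = 7.143 sts per in.
XS: 123 / 7.143 = 17.220 → 17.22 in.
S: 135 / 7.143 = 18.900 → 18.90 in.
M: 145 / 7.143 = 20.300 → 20.30 in.

XS 17.22 inches; S 18.90 inches; M 20.30 inches.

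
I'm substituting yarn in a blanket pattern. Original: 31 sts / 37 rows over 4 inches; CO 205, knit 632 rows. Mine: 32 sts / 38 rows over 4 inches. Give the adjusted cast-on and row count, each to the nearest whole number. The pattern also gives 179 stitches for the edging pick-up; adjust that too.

Stitches: 205 × 32/31 = 211.61 → 212.
Rows: 632 × 38/37 = 649.08 → 649.
edging pick-up: 179 × 32/31 = 184.77 → 185.

Cast on 212 stitches; work 649 rows; edging pick-up 185 stitches.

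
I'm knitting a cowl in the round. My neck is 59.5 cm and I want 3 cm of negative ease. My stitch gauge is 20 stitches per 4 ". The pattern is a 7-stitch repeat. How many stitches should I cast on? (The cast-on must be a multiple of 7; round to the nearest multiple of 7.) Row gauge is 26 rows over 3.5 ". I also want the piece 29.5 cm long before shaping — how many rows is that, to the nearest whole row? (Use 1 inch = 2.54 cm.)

Cast on 112 stitches; work 86 rows.

Finished = 59.5 − 3 = 56.5 cm.
56.5 cm × 1/2.54 = 22.24 inches.
20/4 = 5 sts per in; 22.24 × 5 = 111.22 sts.
Nearest multiple of 7 → 112.
29.5 cm = 11.61 inches; × 7.429 = 86.28 → 86 rows.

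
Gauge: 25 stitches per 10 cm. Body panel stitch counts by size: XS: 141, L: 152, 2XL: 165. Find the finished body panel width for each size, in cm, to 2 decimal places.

XS 56.40 cm; L 60.80 cm; 2XL 66.00 cm.

25/10 = 2.5 sts per cm.
XS: 141 / 2.5 = 56.400 → 56.40 cm.
L: 152 / 2.5 = 60.800 → 60.80 cm.
2XL: 165 / 2.5 = 66.000 → 66.00 cm.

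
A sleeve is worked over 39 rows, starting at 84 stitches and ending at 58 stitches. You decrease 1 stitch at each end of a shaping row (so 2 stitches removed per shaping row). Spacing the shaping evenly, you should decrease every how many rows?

Stitches to remove: |58 − 84| = 26.
Shaping rows needed: 26 / 2 = 13.
39 rows / 13 = every 3 rows.

Decrease every 3rd row.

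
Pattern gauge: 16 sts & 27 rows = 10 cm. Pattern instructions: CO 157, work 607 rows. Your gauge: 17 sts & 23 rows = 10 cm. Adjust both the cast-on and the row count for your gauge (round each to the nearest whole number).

Cast on 167 stitches; work 517 rows.

Stitches: 157 × 17/16 = 166.81 → 167.
Rows: 607 × 23/27 = 517.07 → 517.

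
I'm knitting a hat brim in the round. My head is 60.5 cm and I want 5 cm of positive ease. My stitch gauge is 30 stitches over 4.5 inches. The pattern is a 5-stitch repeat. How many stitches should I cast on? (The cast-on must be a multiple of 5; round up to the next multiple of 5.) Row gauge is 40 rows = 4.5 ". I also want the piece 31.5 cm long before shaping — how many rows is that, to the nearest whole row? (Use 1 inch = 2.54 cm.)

Cast on 175 stitches; work 110 rows.

Finished = 60.5 + 5 = 65.5 cm.
65.5 cm × 1/2.54 = 25.79 inches.
30/4.5 = 6.667 sts per in; 25.79 × 6.667 = 171.92 sts.
Next multiple of 5 → 175.
31.5 cm = 12.40 inches; × 8.889 = 110.24 → 110 rows.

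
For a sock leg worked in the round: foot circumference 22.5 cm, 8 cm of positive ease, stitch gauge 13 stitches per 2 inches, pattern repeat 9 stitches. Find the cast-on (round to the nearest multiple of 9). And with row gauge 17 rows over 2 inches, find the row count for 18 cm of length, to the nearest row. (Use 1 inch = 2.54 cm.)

Cast on 81 stitches; work 60 rows.

Finished = 22.5 + 8 = 30.5 cm.
30.5 cm × 1/2.54 = 12.01 inches.
13/2 = 6.5 sts per in; 12.01 × 6.5 = 78.05 sts.
Nearest multiple of 9 → 81.
18 cm = 7.09 inches; × 8.5 = 60.24 → 60 rows.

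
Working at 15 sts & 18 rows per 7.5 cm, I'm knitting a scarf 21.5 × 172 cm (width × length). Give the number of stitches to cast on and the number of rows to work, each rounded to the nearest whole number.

Stitch gauge = 15/7.5 = 2 sts/cm; 21.5 × 2 = 43.00 → 43 sts.
Row gauge = 18/7.5 = 2.4 rows/cm; 172 × 2.4 = 412.80 → 413 rows.

Cast on 43 stitches and work 413 rows.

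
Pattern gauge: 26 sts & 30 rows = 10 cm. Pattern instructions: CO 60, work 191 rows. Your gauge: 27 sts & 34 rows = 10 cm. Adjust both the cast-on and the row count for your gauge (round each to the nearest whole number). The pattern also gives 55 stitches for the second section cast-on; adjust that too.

Cast on 62 stitches; work 216 rows; second section cast-on 57 stitches.

Stitches: 60 × 27/26 = 62.31 → 62.
Rows: 191 × 34/30 = 216.47 → 216.
second section cast-on: 55 × 27/26 = 57.12 → 57.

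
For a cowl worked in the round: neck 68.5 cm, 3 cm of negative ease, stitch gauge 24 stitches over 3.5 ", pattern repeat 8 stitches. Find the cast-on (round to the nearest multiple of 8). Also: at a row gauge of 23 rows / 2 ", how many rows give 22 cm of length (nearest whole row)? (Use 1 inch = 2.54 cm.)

Finished = 68.5 − 3 = 65.5 cm.
65.5 cm × 1/2.54 = 25.79 inches.
24/3.5 = 6.857 sts per in; 25.79 × 6.857 = 176.83 sts.
Nearest multiple of 8 → 176.
22 cm = 8.66 inches; × 11.5 = 99.61 → 100 rows.

Cast on 176 stitches; work 100 rows.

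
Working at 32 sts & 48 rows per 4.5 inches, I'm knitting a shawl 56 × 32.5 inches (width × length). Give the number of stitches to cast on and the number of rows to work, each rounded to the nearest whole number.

Cast on 398 stitches and work 347 rows.

Stitch gauge = 32/4.5 = 7.111 sts/in; 56 × 7.111 = 398.22 → 398 sts.
Row gauge = 48/4.5 = 10.667 rows/in; 32.5 × 10.667 = 346.67 → 347 rows.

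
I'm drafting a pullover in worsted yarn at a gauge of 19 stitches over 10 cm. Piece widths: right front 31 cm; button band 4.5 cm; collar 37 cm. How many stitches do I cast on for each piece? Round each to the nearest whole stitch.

Rate = 19/10 = 1.9 sts per cm.
right front: 31 × 1.9 = 58.90 → 59.
button band: 4.5 × 1.9 = 8.55 → 9.
collar: 37 × 1.9 = 70.30 → 70.

right front 59; button band 9; collar 70.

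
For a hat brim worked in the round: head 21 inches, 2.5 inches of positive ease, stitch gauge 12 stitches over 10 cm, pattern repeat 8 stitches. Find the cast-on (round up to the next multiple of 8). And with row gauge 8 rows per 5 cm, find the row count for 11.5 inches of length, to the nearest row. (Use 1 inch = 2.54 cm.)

Finished = 21 + 2.5 = 23.5 inches.
23.5 inches × 2.54 = 59.69 cm.
12/10 = 1.2 sts per cm; 59.69 × 1.2 = 71.63 sts.
Next multiple of 8 → 72.
11.5 inches = 29.21 cm; × 1.6 = 46.74 → 47 rows.

Cast on 72 stitches; work 47 rows.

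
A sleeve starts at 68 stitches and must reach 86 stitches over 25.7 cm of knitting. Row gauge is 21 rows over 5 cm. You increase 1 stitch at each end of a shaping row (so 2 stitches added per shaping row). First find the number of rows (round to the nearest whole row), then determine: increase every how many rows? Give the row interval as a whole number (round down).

Rows = 25.7 × 4.2 = 107.9 → 108 rows.
Stitches to add: 18 → 9 shaping rows (at 2 st each).
108 / 9 = 12.00 → every 12 rows.

Increase every 12th row.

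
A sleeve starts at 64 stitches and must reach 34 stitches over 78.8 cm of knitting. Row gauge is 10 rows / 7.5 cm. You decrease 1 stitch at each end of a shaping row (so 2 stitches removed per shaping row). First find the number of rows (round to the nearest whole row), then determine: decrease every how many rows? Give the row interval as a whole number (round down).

Decrease every 7th row.

Rows = 78.8 × 1.333 = 105.1 → 105 rows.
Stitches to remove: 30 → 15 shaping rows (at 2 st each).
105 / 15 = 7.00 → every 7 rows.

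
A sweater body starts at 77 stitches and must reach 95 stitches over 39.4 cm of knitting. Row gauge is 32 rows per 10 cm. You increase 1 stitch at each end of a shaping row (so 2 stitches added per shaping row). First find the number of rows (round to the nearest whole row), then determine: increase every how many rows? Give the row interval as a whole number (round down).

Rows = 39.4 × 3.2 = 126.1 → 126 rows.
Stitches to add: 18 → 9 shaping rows (at 2 st each).
126 / 9 = 14.00 → every 14 rows.

Increase every 14th row.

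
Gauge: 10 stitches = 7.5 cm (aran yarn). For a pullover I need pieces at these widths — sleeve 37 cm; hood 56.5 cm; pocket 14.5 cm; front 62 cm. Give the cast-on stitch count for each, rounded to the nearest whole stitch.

sleeve 49; hood 75; pocket 19; front 83.

Rate = 10/7.5 = 1.333 sts per cm.
sleeve: 37 × 1.333 = 49.33 → 49.
hood: 56.5 × 1.333 = 75.33 → 75.
pocket: 14.5 × 1.333 = 19.33 → 19.
front: 62 × 1.333 = 82.67 → 83.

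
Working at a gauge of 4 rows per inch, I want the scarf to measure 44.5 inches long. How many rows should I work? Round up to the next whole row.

Work 178 rows.

4 rows / 1 in = 4 rows per inch.
44.5 × 4 = 178.00 rows.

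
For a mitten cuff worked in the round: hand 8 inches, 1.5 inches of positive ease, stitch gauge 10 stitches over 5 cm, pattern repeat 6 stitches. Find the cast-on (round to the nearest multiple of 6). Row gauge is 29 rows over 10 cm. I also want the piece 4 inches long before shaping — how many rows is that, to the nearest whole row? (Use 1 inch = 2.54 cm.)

Cast on 48 stitches; work 29 rows.

Finished = 8 + 1.5 = 9.5 inches.
9.5 inches × 2.54 = 24.13 cm.
10/5 = 2 sts per cm; 24.13 × 2 = 48.26 sts.
Nearest multiple of 6 → 48.
4 inches = 10.16 cm; × 2.9 = 29.46 → 29 rows.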